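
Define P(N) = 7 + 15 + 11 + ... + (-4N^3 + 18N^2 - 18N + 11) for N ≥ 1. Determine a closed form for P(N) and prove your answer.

We claim P(N) = -N(N^3 - 4N^2 + N - 5) for all N ≥ 1.
When N = 1: P(1) = 7, and the closed form gives 7. They agree.
For the inductive step, assume it holds for an arbitrary j ≥ 1, so P(j) = j(-j^3 + 4j^2 - j + 5).
Then P(j+1) = P(j) + (-4j^3 + 6j^2 + 6j + 7) = (j(-j^3 + 4j^2 - j + 5)) + (-4j^3 + 6j^2 + 6j + 7).
Simplifying, P(j+1) = -(j + 1)(j^3 - j^2 - 4j - 7) = -(j+1)((j+1)^3 - 4(j+1)^2 + (j+1) - 5),
which is the closed form with N = j+1.
Hence, by induction on N, the claim holds for every N ≥ 1.

P(N) = -N(N^3 - 4N^2 + N - 5)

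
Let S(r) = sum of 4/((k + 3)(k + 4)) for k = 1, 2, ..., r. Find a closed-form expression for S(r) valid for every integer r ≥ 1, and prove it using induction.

We claim S(r) = r/(r + 4) for all r ≥ 1.
Base case (r = 1): S(1) = 1/5, and the closed form gives 1/5. They agree.
Inductive step: suppose the statement holds for some k ≥ 1, so S(k) = k/(k + 4).
Then S(k+1) = S(k) + (4/((k + 4)(k + 5))) = (k/(k + 4)) + (4/((k + 4)(k + 5))).
Simplifying, S(k+1) = (k + 1)/(k + 5) = (k+1)/((k+1) + 4),
which is the closed form with r = k+1.
By induction, the statement is established for all r ≥ 1.

S(r) = r/(r + 4)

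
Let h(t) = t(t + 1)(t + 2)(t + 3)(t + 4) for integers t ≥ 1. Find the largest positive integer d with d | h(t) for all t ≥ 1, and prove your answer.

d = 120

Computing the first values: h(1) = 120 and h(2) = 720; gcd(120, 720) = 120, so d ≤ 120.
We prove 120 | t(t + 1)(t + 2)(t + 3)(t + 4) for all t ≥ 1 by induction on t.
Base case (t = 1): h(1) = 120 = 120·(1), so 120 | h(1).
Inductive step: assume the claim holds for t = m, i.e. 120 | h(m). Then
h(m+1) − h(m) = (m+1)·(m+2)·(m+3)·(m+4)·(m+5) − m·(m+1)·(m+2)·(m+3)·(m+4) = (m+1)·(m+2)·(m+3)·(m+4)·[(m+5) − m] = 5·(m+1)·(m+2)·(m+3)·(m+4). The product of 4 consecutive integers is divisible by (4)! = 24, so h(m+1) − h(m) is divisible by 5·24 = 120. By the inductive hypothesis 120 | h(m), hence 120 | h(m+1).
By the principle of mathematical induction, the result holds for all t ≥ 1.
Therefore the largest such d is 120.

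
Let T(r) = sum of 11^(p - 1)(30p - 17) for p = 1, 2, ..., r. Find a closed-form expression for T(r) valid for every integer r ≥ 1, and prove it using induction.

We claim T(r) = 11^r(3r - 2) + 2 for all r ≥ 1.
For the base case r = 1: T(1) = 13, and the closed form gives 13. They agree.
For the inductive step, assume it holds for an arbitrary p ≥ 1, so T(p) = 11^p(3p - 2) + 2.
Then T(p+1) = T(p) + (11^p(30p + 13)) = (11^p(3p - 2) + 2) + (11^p(30p + 13)).
Simplifying, T(p+1) = 33·11^p·p + 11·11^p + 2 = 11^(p+1)(3(p+1) - 2) + 2,
which is the closed form with r = p+1.
By induction, the statement is established for all r ≥ 1.

T(r) = 11^r(3r - 2) + 2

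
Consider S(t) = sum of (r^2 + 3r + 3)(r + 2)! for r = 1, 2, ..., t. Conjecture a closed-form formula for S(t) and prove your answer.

We claim S(t) = (t + 1)(t + 3)! - 6 for all t ≥ 1.
When t = 1: S(1) = 42, and the closed form gives 42. They agree.
Inductive step: assume the claim holds for t = r, so S(r) = (r + 1)(r + 3)! - 6.
Then S(r+1) = S(r) + ((r^2 + 5r + 7)(r + 3)!) = ((r + 1)(r + 3)! - 6) + ((r^2 + 5r + 7)(r + 3)!).
Simplifying, S(r+1) = ((r+1) + 1)((r+1) + 3)! - 6,
which is the closed form with t = r+1.
By induction, the statement is established for all t ≥ 1.

S(t) = (t + 1)(t + 3)! - 6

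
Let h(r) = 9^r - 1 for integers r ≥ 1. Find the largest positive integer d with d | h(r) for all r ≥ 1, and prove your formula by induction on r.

Computing the first values: h(1) = 8 and h(2) = 80; gcd(8, 80) = 8, so d ≤ 8.
We prove 8 | 9^r - 1 for all r ≥ 1 by induction on r.
When r = 1: h(1) = 8 = 8·(1), so 8 | h(1).
Inductive step: assume the claim holds for r = m, i.e. 8 | h(m). Then
9^{m+1} − 1^{m+1} = 9·9^m − 1·1^m = 9·(9^m − 1^m) + (8)·1^m. The first term is divisible by 8 by the inductive hypothesis, and the second term (8)·1^m is divisible by 8 since 8 | 8. Hence 8 | h(m+1).
By induction, the statement is established for all r ≥ 1.
Therefore the largest such d is 8.

d = 8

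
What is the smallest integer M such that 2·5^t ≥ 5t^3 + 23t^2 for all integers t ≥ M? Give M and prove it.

M = 4

At t = 3: 250 < 342, so the inequality fails and M ≥ 4. We prove 2·5^t ≥ 5t^3 + 23t^2 for all t ≥ 4.
When t = 4: 2·5^t = 1250 and 5t^3 + 23t^2 = 688, so 1250 ≥ 688.
Inductive step: assume the claim holds for t = k, so 2·5^k ≥ 5k^3 + 23k^2.
Then 2·5^(k + 1) = 5·(2·5^k) ≥ 5·(5k^3 + 23k^2).
Also, for k ≥ 4 we have 5·(5k^3 + 23k^2) ≥ 5(k+1)^3 + 23(k+1)^2, since 5·(5k^3 + 23k^2) − (5(k+1)^3 + 23(k+1)^2) = 20k^3 + 77k^2 - 61k - 28, which is nonnegative for all k ≥ 4.
Combining, 2·5^(k + 1) ≥ 5(k+1)^3 + 23(k+1)^2.
By the principle of mathematical induction, the result holds for all t ≥ 4.
Hence the smallest such M is 4.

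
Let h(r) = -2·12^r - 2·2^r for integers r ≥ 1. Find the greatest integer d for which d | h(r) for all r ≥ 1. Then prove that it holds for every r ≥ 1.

d = 4

Computing the first values: h(1) = -28 and h(2) = -296; gcd(-28, -296) = 4, so d ≤ 4.
We prove 4 | -2·12^r - 2·2^r for all r ≥ 1 by induction on r.
Base step (r = 1): h(1) = -28 = 4·(-7), so 4 | h(1).
Inductive step: assume the claim holds for r = k, i.e. 4 | h(k). Then
h(k+1) − 12·h(k) = (-2·12^(k+1) - 2·2^(k+1)) − 12·(-2·12^k - 2·2^k) = (-2)·2^k·(2 − 12) = (20)·2^k. Since 4 | h(k) by the inductive hypothesis, 4 | 12·h(k); and 4 | 20 since 20 = 4·5. Therefore 4 | h(k+1).
Hence, by induction on r, the claim holds for every r ≥ 1.
Therefore the largest such d is 4.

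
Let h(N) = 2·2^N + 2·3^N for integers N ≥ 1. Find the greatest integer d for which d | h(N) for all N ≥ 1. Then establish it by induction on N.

d = 2

Computing the first values: h(1) = 10 and h(2) = 26; gcd(10, 26) = 2, so d ≤ 2.
We prove 2 | 2·2^N + 2·3^N for all N ≥ 1 by induction on N.
Base case (N = 1): h(1) = 10 = 2·(5), so 2 | h(1).
Inductive step: assume the claim holds for N = j, i.e. 2 | h(j). Then
h(j+1) − 3·h(j) = (2·2^(j+1) + 2·3^(j+1)) − 3·(2·2^j + 2·3^j) = (2)·2^j·(2 − 3) = (-2)·2^j. Since 2 | h(j) by the inductive hypothesis, 2 | 3·h(j); and 2 | -2 since -2 = 2·-1. Therefore 2 | h(j+1).
By induction, the statement is established for all N ≥ 1.
Therefore the largest such d is 2.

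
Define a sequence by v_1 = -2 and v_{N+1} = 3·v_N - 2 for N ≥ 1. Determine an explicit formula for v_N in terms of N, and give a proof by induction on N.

Computing the first terms: v_1 = -2, v_2 = -8, v_3 = -26. This suggests v_N = -3^N + 1.
Base step (N = 1): the formula gives -2 = -2 = v_1.
Inductive step: assume the claim holds for N = k, so v_k = -3^k + 1.
Then v_{k+1} = 3·v_k - 2 = 3·(-3^k + 1) - 2 = -3^(k + 1) + 1,
which is the claimed formula at N = k+1.
This completes the induction.

v_N = -3^N + 1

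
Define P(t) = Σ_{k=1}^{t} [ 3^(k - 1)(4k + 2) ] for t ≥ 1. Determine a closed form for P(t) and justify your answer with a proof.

We claim P(t) = 2·3^t·t for all t ≥ 1.
For the base case t = 1: P(1) = 6, and the closed form gives 6. They agree.
Suppose the result is true for t = k, so P(k) = 2·3^k·k.
Then P(k+1) = P(k) + (3^k(4k + 6)) = (2·3^k·k) + (3^k(4k + 6)).
Simplifying, P(k+1) = 6·3^k(k + 1) = 2·3^(k+1)·(k+1),
which is the closed form with t = k+1.
By the principle of mathematical induction, the result holds for all t ≥ 1.

P(t) = 2·3^t·t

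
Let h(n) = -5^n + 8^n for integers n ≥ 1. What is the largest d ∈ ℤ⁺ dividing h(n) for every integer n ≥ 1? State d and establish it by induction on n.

Computing the first values: h(1) = 3 and h(2) = 39; gcd(3, 39) = 3, so d ≤ 3.
We prove 3 | -5^n + 8^n for all n ≥ 1 by induction on n.
Base step (n = 1): h(1) = 3 = 3·(1), so 3 | h(1).
Suppose the result is true for n = p, i.e. 3 | h(p). Then
8^{p+1} − 5^{p+1} = 8·8^p − 5·5^p = 8·(8^p − 5^p) + (3)·5^p. The first term is divisible by 3 by the inductive hypothesis, and the second term (3)·5^p is divisible by 3 since 3 | 3. Hence 3 | h(p+1).
This completes the induction.
Therefore the largest such d is 3.

d = 3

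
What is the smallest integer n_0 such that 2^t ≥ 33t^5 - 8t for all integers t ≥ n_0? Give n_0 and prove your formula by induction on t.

n_0 = 30

At t = 29: 536870912 < 676867685, so the inequality fails and n_0 ≥ 30. We prove 2^t ≥ 33t^5 - 8t for all t ≥ 30.
For the base case t = 30: 2^t = 1073741824 and 33t^5 - 8t = 801899760, so 1073741824 ≥ 801899760.
Inductive step: suppose the statement holds for some m ≥ 30, so 2^m ≥ 33m^5 - 8m.
Then 2^(m + 1) = 2·(2^m) ≥ 2·(33m^5 - 8m).
Also, for m ≥ 30 we have 2·(33m^5 - 8m) ≥ 33(m+1)^5 - 8(m+1), since 2·(33m^5 - 8m) − (33(m+1)^5 - 8(m+1)) = 33m^5 - 165m^4 - 330m^3 - 330m^2 - 173m - 25, which is nonnegative for all m ≥ 30.
Combining, 2^(m + 1) ≥ 33(m+1)^5 - 8(m+1).
By induction, the statement is established for all t ≥ 30.
Hence the smallest such n_0 is 30.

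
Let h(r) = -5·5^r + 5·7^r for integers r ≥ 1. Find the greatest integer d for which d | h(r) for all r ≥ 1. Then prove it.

d = 10

Computing the first values: h(1) = 10 and h(2) = 120; gcd(10, 120) = 10, so d ≤ 10.
We prove 10 | -5·5^r + 5·7^r for all r ≥ 1 by induction on r.
For the base case r = 1: h(1) = 10 = 10·(1), so 10 | h(1).
Suppose the result is true for r = m, i.e. 10 | h(m). Then
h(m+1) − 7·h(m) = (-5·5^(m+1) + 5·7^(m+1)) − 7·(-5·5^m + 5·7^m) = (-5)·5^m·(5 − 7) = (10)·5^m. Since 10 | h(m) by the inductive hypothesis, 10 | 7·h(m); and 10 | 10 since 10 = 10·1. Therefore 10 | h(m+1).
Hence, by induction on r, the claim holds for every r ≥ 1.
Therefore the largest such d is 10.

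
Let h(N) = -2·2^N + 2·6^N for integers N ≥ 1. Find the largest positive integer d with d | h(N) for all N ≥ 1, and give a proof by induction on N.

d = 8

Computing the first values: h(1) = 8 and h(2) = 64; gcd(8, 64) = 8, so d ≤ 8.
We prove 8 | -2·2^N + 2·6^N for all N ≥ 1 by induction on N.
Base step (N = 1): h(1) = 8 = 8·(1), so 8 | h(1).
Inductive step: assume the claim holds for N = m, i.e. 8 | h(m). Then
h(m+1) − 6·h(m) = (-2·2^(m+1) + 2·6^(m+1)) − 6·(-2·2^m + 2·6^m) = (-2)·2^m·(2 − 6) = (8)·2^m. Since 8 | h(m) by the inductive hypothesis, 8 | 6·h(m); and 8 | 8 since 8 = 8·1. Therefore 8 | h(m+1).
This completes the induction.
Therefore the largest such d is 8.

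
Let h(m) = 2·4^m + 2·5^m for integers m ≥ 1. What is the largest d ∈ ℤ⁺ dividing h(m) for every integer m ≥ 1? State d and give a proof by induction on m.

Computing the first values: h(1) = 18 and h(2) = 82; gcd(18, 82) = 2, so d ≤ 2.
We prove 2 | 2·4^m + 2·5^m for all m ≥ 1 by induction on m.
When m = 1: h(1) = 18 = 2·(9), so 2 | h(1).
For the inductive step, assume it holds for an arbitrary k ≥ 1, i.e. 2 | h(k). Then
h(k+1) − 5·h(k) = (2·4^(k+1) + 2·5^(k+1)) − 5·(2·4^k + 2·5^k) = (2)·4^k·(4 − 5) = (-2)·4^k. Since 2 | h(k) by the inductive hypothesis, 2 | 5·h(k); and 2 | -2 since -2 = 2·-1. Therefore 2 | h(k+1).
By the principle of mathematical induction, the result holds for all m ≥ 1.
Therefore the largest such d is 2.

d = 2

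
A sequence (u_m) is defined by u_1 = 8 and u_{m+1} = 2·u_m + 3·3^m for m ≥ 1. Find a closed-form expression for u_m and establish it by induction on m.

Computing the first terms: u_1 = 8, u_2 = 25, u_3 = 77. This suggests u_m = -2^(m - 1) + 3^(m + 1).
Base case (m = 1): the formula gives 8 = 8 = u_1.
Suppose the result is true for m = j, so u_j = -2^(j - 1) + 3^(j + 1).
Then u_{j+1} = 2·u_j + 3·3^j = 2·(-2^(j - 1) + 3^(j + 1)) + 3·3^j = -2^j + 3^(j + 2) = -2^((j+1) - 1) + 3^((j+1) + 1),
which is the claimed formula at m = j+1.
By induction, the statement is established for all m ≥ 1.

u_m = -2^(m - 1) + 3^(m + 1)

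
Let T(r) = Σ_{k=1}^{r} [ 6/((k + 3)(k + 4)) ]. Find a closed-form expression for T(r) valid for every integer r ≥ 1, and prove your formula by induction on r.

T(r) = 3r/(2(r + 4))

We claim T(r) = 3r/(2(r + 4)) for all r ≥ 1.
For the base case r = 1: T(1) = 3/10, and the closed form gives 3/10. They agree.
Inductive step: assume the claim holds for r = k, so T(k) = 3k/(2(k + 4)).
Then T(k+1) = T(k) + (6/((k + 4)(k + 5))) = (3k/(2(k + 4))) + (6/((k + 4)(k + 5))).
Simplifying, T(k+1) = 3(k + 1)/(2(k + 5)) = 3(k+1)/(2((k+1) + 4)),
which is the closed form with r = k+1.
By the principle of mathematical induction, the result holds for all r ≥ 1.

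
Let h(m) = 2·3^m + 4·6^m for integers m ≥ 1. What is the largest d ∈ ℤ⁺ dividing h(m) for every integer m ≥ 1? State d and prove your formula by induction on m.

d = 6

Computing the first values: h(1) = 30 and h(2) = 162; gcd(30, 162) = 6, so d ≤ 6.
We prove 6 | 2·3^m + 4·6^m for all m ≥ 1 by induction on m.
For the base case m = 1: h(1) = 30 = 6·(5), so 6 | h(1).
Inductive step: assume the claim holds for m = r, i.e. 6 | h(r). Then
h(r+1) − 6·h(r) = (2·3^(r+1) + 4·6^(r+1)) − 6·(2·3^r + 4·6^r) = (2)·3^r·(3 − 6) = (-6)·3^r. Since 6 | h(r) by the inductive hypothesis, 6 | 6·h(r); and 6 | -6 since -6 = 6·-1. Therefore 6 | h(r+1).
This completes the induction.
Therefore the largest such d is 6.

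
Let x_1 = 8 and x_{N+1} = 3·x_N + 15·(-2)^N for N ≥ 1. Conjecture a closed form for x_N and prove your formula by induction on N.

x_N = -3(-2)^N + 2·3^(N - 1)

Computing the first terms: x_1 = 8, x_2 = -6, x_3 = 42. This suggests x_N = -3(-2)^N + 2·3^(N - 1).
Base step (N = 1): the formula gives 8 = 8 = x_1.
For the inductive step, assume it holds for an arbitrary r ≥ 1, so x_r = -3(-2)^r + 2·3^(r - 1).
Then x_{r+1} = 3·x_r + 15·(-2)^r = 3·(-3(-2)^r + 2·3^(r - 1)) + 15·(-2)^r = -3(-2)^(r + 1) + 2·3^r = -3(-2)^(r+1) + 2·3^((r+1) - 1),
which is the claimed formula at N = r+1.
By induction, the statement is established for all N ≥ 1.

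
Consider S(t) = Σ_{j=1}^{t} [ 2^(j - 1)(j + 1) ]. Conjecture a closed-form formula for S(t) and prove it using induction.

We claim S(t) = 2^t·t for all t ≥ 1.
For the base case t = 1: S(1) = 2, and the closed form gives 2. They agree.
Inductive step: assume the claim holds for t = j, so S(j) = 2^j·j.
Then S(j+1) = S(j) + (2^j(j + 2)) = (2^j·j) + (2^j(j + 2)).
Simplifying, S(j+1) = 2^(j + 1)(j + 1) = 2^(j+1)·(j+1),
which is the closed form with t = j+1.
This completes the induction.

S(t) = 2^t·t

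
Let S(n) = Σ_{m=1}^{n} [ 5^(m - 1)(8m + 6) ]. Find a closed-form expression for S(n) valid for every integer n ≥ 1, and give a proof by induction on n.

We claim S(n) = 5^n(2n + 1) - 1 for all n ≥ 1.
Base step (n = 1): S(1) = 14, and the closed form gives 14. They agree.
Suppose the result is true for n = m, so S(m) = 5^m(2m + 1) - 1.
Then S(m+1) = S(m) + (5^m(8m + 14)) = (5^m(2m + 1) - 1) + (5^m(8m + 14)).
Simplifying, S(m+1) = 10·5^m·m + 15·5^m - 1 = 5^(m+1)(2(m+1) + 1) - 1,
which is the closed form with n = m+1.
By induction, the statement is established for all n ≥ 1.

S(n) = 5^n(2n + 1) - 1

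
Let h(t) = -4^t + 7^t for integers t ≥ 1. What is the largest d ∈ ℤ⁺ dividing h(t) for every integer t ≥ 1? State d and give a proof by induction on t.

Computing the first values: h(1) = 3 and h(2) = 33; gcd(3, 33) = 3, so d ≤ 3.
We prove 3 | -4^t + 7^t for all t ≥ 1 by induction on t.
Base step (t = 1): h(1) = 3 = 3·(1), so 3 | h(1).
For the inductive step, assume it holds for an arbitrary m ≥ 1, i.e. 3 | h(m). Then
7^{m+1} − 4^{m+1} = 7·7^m − 4·4^m = 7·(7^m − 4^m) + (3)·4^m. The first term is divisible by 3 by the inductive hypothesis, and the second term (3)·4^m is divisible by 3 since 3 | 3. Hence 3 | h(m+1).
By induction, the statement is established for all t ≥ 1.
Therefore the largest such d is 3.

d = 3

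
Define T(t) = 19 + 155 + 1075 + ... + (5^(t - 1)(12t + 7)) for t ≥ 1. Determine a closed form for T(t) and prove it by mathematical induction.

T(t) = 5^t(3t + 1) - 1

We claim T(t) = 5^t(3t + 1) - 1 for all t ≥ 1.
Base step (t = 1): T(1) = 19, and the closed form gives 19. They agree.
For the inductive step, assume it holds for an arbitrary r ≥ 1, so T(r) = 5^r(3r + 1) - 1.
Then T(r+1) = T(r) + (5^r(12r + 19)) = (5^r(3r + 1) - 1) + (5^r(12r + 19)).
Simplifying, T(r+1) = 15·5^r·r + 20·5^r - 1 = 5^(r+1)(3(r+1) + 1) - 1,
which is the closed form with t = r+1.
By induction, the statement is established for all t ≥ 1.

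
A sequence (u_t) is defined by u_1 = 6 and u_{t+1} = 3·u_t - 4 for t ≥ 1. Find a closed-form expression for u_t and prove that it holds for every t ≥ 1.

u_t = 4·3^(t - 1) + 2

Computing the first terms: u_1 = 6, u_2 = 14, u_3 = 38. This suggests u_t = 4·3^(t - 1) + 2.
Base step (t = 1): the formula gives 6 = 6 = u_1.
For the inductive step, assume it holds for an arbitrary m ≥ 1, so u_m = 4·3^(m - 1) + 2.
Then u_{m+1} = 3·u_m - 4 = 3·(4·3^(m - 1) + 2) - 4 = 4·3^m + 2 = 4·3^((m+1) - 1) + 2,
which is the claimed formula at t = m+1.
This completes the induction.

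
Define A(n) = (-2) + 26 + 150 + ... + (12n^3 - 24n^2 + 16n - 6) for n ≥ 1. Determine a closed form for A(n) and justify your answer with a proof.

We claim A(n) = n(3n^3 - 2n^2 - n - 2) for all n ≥ 1.
For the base case n = 1: A(1) = -2, and the closed form gives -2. They agree.
For the inductive step, assume it holds for an arbitrary j ≥ 1, so A(j) = j(3j^3 - 2j^2 - j - 2).
Then A(j+1) = A(j) + (12j^3 + 12j^2 + 4j - 2) = (j(3j^3 - 2j^2 - j - 2)) + (12j^3 + 12j^2 + 4j - 2).
Simplifying, A(j+1) = (j + 1)(3j^3 + 7j^2 + 4j - 2) = (j+1)(3(j+1)^3 - 2(j+1)^2 - (j+1) - 2),
which is the closed form with n = j+1.
Hence, by induction on n, the claim holds for every n ≥ 1.

A(n) = n(3n^3 - 2n^2 - n - 2)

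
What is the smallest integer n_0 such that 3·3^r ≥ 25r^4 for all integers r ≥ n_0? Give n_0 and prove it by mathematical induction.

n_0 = 11

At r = 10: 177147 < 250000, so the inequality fails and n_0 ≥ 11. We prove 3·3^r ≥ 25r^4 for all r ≥ 11.
For the base case r = 11: 3·3^r = 531441 and 25r^4 = 366025, so 531441 ≥ 366025.
Inductive step: suppose the statement holds for some k ≥ 11, so 3·3^k ≥ 25k^4.
Then 3·3^(k + 1) = 3·(3·3^k) ≥ 3·(25k^4).
Also, for k ≥ 11 we have 3·(25k^4) ≥ 25(k+1)^4, since 3 ≥ (1 + 1/k)^4 for all k ≥ 11.
Combining, 3·3^(k + 1) ≥ 25(k+1)^4.
By the principle of mathematical induction, the result holds for all r ≥ 11.
Hence the smallest such n_0 is 11.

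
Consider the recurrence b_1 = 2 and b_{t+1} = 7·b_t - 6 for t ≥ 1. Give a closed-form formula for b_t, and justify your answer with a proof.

b_t = 7^(t - 1) + 1

Computing the first terms: b_1 = 2, b_2 = 8, b_3 = 50. This suggests b_t = 7^(t - 1) + 1.
Base case (t = 1): the formula gives 2 = 2 = b_1.
Inductive step: suppose the statement holds for some p ≥ 1, so b_p = 7^(p - 1) + 1.
Then b_{p+1} = 7·b_p - 6 = 7·(7^(p - 1) + 1) - 6 = 7^p + 1 = 7^((p+1) - 1) + 1,
which is the claimed formula at t = p+1.
Hence, by induction on t, the claim holds for every t ≥ 1.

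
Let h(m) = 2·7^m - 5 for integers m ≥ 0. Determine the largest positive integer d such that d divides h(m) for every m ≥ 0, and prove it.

Computing the first values: h(0) = -3 and h(1) = 9; gcd(-3, 9) = 3, so d ≤ 3.
We prove 3 | 2·7^m - 5 for all m ≥ 0 by induction on m.
Base step (m = 0): h(0) = -3 = 3·(-1), so 3 | h(0).
Suppose the result is true for m = k, i.e. 3 | h(k). Then
h(k+1) = 2·7^(k+1) - 5 = 7·(2·7^k - 5) + 30 = 7·h(k) + 30. The first term is divisible by 3 by the inductive hypothesis, and 30 is divisible by 3. Hence 3 | h(k+1).
By induction, the statement is established for all m ≥ 0.
Therefore the largest such d is 3.

d = 3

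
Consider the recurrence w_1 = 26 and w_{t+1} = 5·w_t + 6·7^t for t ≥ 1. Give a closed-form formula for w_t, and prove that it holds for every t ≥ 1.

Computing the first terms: w_1 = 26, w_2 = 172, w_3 = 1154. This suggests w_t = 5^t + 3·7^t.
Base step (t = 1): the formula gives 26 = 26 = w_1.
For the inductive step, assume it holds for an arbitrary k ≥ 1, so w_k = 5^k + 3·7^k.
Then w_{k+1} = 5·w_k + 6·7^k = 5·(5^k + 3·7^k) + 6·7^k = 5^(k + 1) + 3·7^(k + 1),
which is the claimed formula at t = k+1.
By induction, the statement is established for all t ≥ 1.

w_t = 5^t + 3·7^t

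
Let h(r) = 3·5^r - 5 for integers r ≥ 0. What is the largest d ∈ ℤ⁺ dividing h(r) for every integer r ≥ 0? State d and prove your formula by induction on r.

Computing the first values: h(0) = -2 and h(1) = 10; gcd(-2, 10) = 2, so d ≤ 2.
We prove 2 | 3·5^r - 5 for all r ≥ 0 by induction on r.
Base step (r = 0): h(0) = -2 = 2·(-1), so 2 | h(0).
For the inductive step, assume it holds for an arbitrary p ≥ 0, i.e. 2 | h(p). Then
h(p+1) = 3·5^(p+1) - 5 = 5·(3·5^p - 5) + 20 = 5·h(p) + 20. The first term is divisible by 2 by the inductive hypothesis, and 20 is divisible by 2. Hence 2 | h(p+1).
This completes the induction.
Therefore the largest such d is 2.

d = 2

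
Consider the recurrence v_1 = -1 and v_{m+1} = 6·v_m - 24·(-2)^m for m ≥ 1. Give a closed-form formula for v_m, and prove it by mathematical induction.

v_m = 3(-2)^m + 5·6^(m - 1)

Computing the first terms: v_1 = -1, v_2 = 42, v_3 = 156. This suggests v_m = 3(-2)^m + 5·6^(m - 1).
When m = 1: the formula gives -1 = -1 = v_1.
Inductive step: suppose the statement holds for some i ≥ 1, so v_i = 3(-2)^i + 5·6^(i - 1).
Then v_{i+1} = 6·v_i - 24·(-2)^i = 6·(3(-2)^i + 5·6^(i - 1)) - 24·(-2)^i = 3(-2)^(i + 1) + 5·6^i = 3(-2)^(i+1) + 5·6^((i+1) - 1),
which is the claimed formula at m = i+1.
Hence, by induction on m, the claim holds for every m ≥ 1.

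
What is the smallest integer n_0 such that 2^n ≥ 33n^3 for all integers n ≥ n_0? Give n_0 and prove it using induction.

At n = 17: 131072 < 162129, so the inequality fails and n_0 ≥ 18. We prove 2^n ≥ 33n^3 for all n ≥ 18.
When n = 18: 2^n = 262144 and 33n^3 = 192456, so 262144 ≥ 192456.
For the inductive step, assume it holds for an arbitrary r ≥ 18, so 2^r ≥ 33r^3.
Then 2^(r + 1) = 2·(2^r) ≥ 2·(33r^3).
Also, for r ≥ 18 we have 2·(33r^3) ≥ 33(r+1)^3, since 2 ≥ (1 + 1/r)^3 for all r ≥ 18.
Combining, 2^(r + 1) ≥ 33(r+1)^3.
By the principle of mathematical induction, the result holds for all n ≥ 18.
Hence the smallest such n_0 is 18.

n_0 = 18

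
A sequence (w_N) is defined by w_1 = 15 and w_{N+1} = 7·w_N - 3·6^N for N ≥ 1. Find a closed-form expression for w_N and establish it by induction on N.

w_N = 3·6^N - 3·7^(N - 1)

Computing the first terms: w_1 = 15, w_2 = 87, w_3 = 501. This suggests w_N = 3·6^N - 3·7^(N - 1).
For the base case N = 1: the formula gives 15 = 15 = w_1.
Inductive step: suppose the statement holds for some j ≥ 1, so w_j = 3·6^j - 3·7^(j - 1).
Then w_{j+1} = 7·w_j - 3·6^j = 7·(3·6^j - 3·7^(j - 1)) - 3·6^j = 3·6^(j + 1) - 3·7^j = 3·6^(j+1) - 3·7^((j+1) - 1),
which is the claimed formula at N = j+1.
By the principle of mathematical induction, the result holds for all N ≥ 1.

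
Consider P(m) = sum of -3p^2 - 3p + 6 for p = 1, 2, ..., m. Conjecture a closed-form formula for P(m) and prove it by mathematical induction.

We claim P(m) = -m(m - 1)(m + 4) for all m ≥ 1.
Base case (m = 1): P(1) = 0, and the closed form gives 0. They agree.
For the inductive step, assume it holds for an arbitrary p ≥ 1, so P(p) = p(-p^2 - 3p + 4).
Then P(p+1) = P(p) + (3p(-p - 3)) = (p(-p^2 - 3p + 4)) + (3p(-p - 3)).
Simplifying, P(p+1) = -p(p + 1)(p + 5) = -(p+1)((p+1) - 1)((p+1) + 4),
which is the closed form with m = p+1.
Hence, by induction on m, the claim holds for every m ≥ 1.

P(m) = -m(m - 1)(m + 4)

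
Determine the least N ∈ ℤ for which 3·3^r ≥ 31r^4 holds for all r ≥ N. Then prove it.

N = 11

At r = 10: 177147 < 310000, so the inequality fails and N ≥ 11. We prove 3·3^r ≥ 31r^4 for all r ≥ 11.
Base step (r = 11): 3·3^r = 531441 and 31r^4 = 453871, so 531441 ≥ 453871.
Inductive step: suppose the statement holds for some p ≥ 11, so 3·3^p ≥ 31p^4.
Then 3·3^(p + 1) = 3·(3·3^p) ≥ 3·(31p^4).
Also, for p ≥ 11 we have 3·(31p^4) ≥ 31(p+1)^4, since 3 ≥ (1 + 1/p)^4 for all p ≥ 11.
Combining, 3·3^(p + 1) ≥ 31(p+1)^4.
This completes the induction.
Hence the smallest such N is 11.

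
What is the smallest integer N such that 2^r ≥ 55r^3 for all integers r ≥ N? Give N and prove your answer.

N = 19

At r = 18: 262144 < 320760, so the inequality fails and N ≥ 19. We prove 2^r ≥ 55r^3 for all r ≥ 19.
Base case (r = 19): 2^r = 524288 and 55r^3 = 377245, so 524288 ≥ 377245.
Inductive step: suppose the statement holds for some k ≥ 19, so 2^k ≥ 55k^3.
Then 2^(k + 1) = 2·(2^k) ≥ 2·(55k^3).
Also, for k ≥ 19 we have 2·(55k^3) ≥ 55(k+1)^3, since 2 ≥ (1 + 1/k)^3 for all k ≥ 19.
Combining, 2^(k + 1) ≥ 55(k+1)^3.
This completes the induction.
Hence the smallest such N is 19.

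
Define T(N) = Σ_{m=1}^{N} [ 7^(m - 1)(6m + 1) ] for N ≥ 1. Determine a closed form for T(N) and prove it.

We claim T(N) = 7^N·N for all N ≥ 1.
For the base case N = 1: T(1) = 7, and the closed form gives 7. They agree.
Inductive step: assume the claim holds for N = m, so T(m) = 7^m·m.
Then T(m+1) = T(m) + (7^m(6m + 7)) = (7^m·m) + (7^m(6m + 7)).
Simplifying, T(m+1) = 7^(m + 1)(m + 1) = 7^(m+1)·(m+1),
which is the closed form with N = m+1.
By induction, the statement is established for all N ≥ 1.

T(N) = 7^N·N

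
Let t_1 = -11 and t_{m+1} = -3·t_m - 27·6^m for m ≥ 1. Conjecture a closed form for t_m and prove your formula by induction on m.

Computing the first terms: t_1 = -11, t_2 = -129, t_3 = -585. This suggests t_m = 7(-3)^(m - 1) - 3·6^m.
When m = 1: the formula gives -11 = -11 = t_1.
Inductive step: assume the claim holds for m = p, so t_p = 7(-3)^(p - 1) - 3·6^p.
Then t_{p+1} = -3·t_p - 27·6^p = -3·(7(-3)^(p - 1) - 3·6^p) - 27·6^p = 7(-3)^p - 3·6^(p + 1) = 7(-3)^((p+1) - 1) - 3·6^(p+1),
which is the claimed formula at m = p+1.
Hence, by induction on m, the claim holds for every m ≥ 1.

t_m = 7(-3)^(m - 1) - 3·6^m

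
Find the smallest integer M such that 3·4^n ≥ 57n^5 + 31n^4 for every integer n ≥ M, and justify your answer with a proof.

M = 11

At n = 10: 3145728 < 6010000, so the inequality fails and M ≥ 11. We prove 3·4^n ≥ 57n^5 + 31n^4 for all n ≥ 11.
When n = 11: 3·4^n = 12582912 and 57n^5 + 31n^4 = 9633778, so 12582912 ≥ 9633778.
Suppose the result is true for n = m, so 3·4^m ≥ 57m^5 + 31m^4.
Then 3·4^(m + 1) = 4·(3·4^m) ≥ 4·(57m^5 + 31m^4).
Also, for m ≥ 11 we have 4·(57m^5 + 31m^4) ≥ 57(m+1)^5 + 31(m+1)^4, since 4·(57m^5 + 31m^4) − (57(m+1)^5 + 31(m+1)^4) = 171m^5 - 192m^4 - 694m^3 - 756m^2 - 409m - 88, which is nonnegative for all m ≥ 11.
Combining, 3·4^(m + 1) ≥ 57(m+1)^5 + 31(m+1)^4.
By the principle of mathematical induction, the result holds for all n ≥ 11.
Hence the smallest such M is 11.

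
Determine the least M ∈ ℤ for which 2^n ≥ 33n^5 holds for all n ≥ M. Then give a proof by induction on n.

At n = 29: 536870912 < 676867917, so the inequality fails and M ≥ 30. We prove 2^n ≥ 33n^5 for all n ≥ 30.
When n = 30: 2^n = 1073741824 and 33n^5 = 801900000, so 1073741824 ≥ 801900000.
For the inductive step, assume it holds for an arbitrary r ≥ 30, so 2^r ≥ 33r^5.
Then 2^(r + 1) = 2·(2^r) ≥ 2·(33r^5).
Also, for r ≥ 30 we have 2·(33r^5) ≥ 33(r+1)^5, since 2 ≥ (1 + 1/r)^5 for all r ≥ 30.
Combining, 2^(r + 1) ≥ 33(r+1)^5.
This completes the induction.
Hence the smallest such M is 30.

M = 30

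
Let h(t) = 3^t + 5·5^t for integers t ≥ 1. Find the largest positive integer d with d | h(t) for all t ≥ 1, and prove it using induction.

d = 2

Computing the first values: h(1) = 28 and h(2) = 134; gcd(28, 134) = 2, so d ≤ 2.
We prove 2 | 3^t + 5·5^t for all t ≥ 1 by induction on t.
For the base case t = 1: h(1) = 28 = 2·(14), so 2 | h(1).
Inductive step: assume the claim holds for t = j, i.e. 2 | h(j). Then
h(j+1) − 5·h(j) = (3^(j+1) + 5·5^(j+1)) − 5·(3^j + 5·5^j) = (1)·3^j·(3 − 5) = (-2)·3^j. Since 2 | h(j) by the inductive hypothesis, 2 | 5·h(j); and 2 | -2 since -2 = 2·-1. Therefore 2 | h(j+1).
Hence, by induction on t, the claim holds for every t ≥ 1.
Therefore the largest such d is 2.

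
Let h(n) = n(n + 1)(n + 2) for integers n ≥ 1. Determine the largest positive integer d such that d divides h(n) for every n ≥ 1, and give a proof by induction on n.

d = 6

Computing the first values: h(1) = 6 and h(2) = 24; gcd(6, 24) = 6, so d ≤ 6.
We prove 6 | n(n + 1)(n + 2) for all n ≥ 1 by induction on n.
For the base case n = 1: h(1) = 6 = 6·(1), so 6 | h(1).
Inductive step: suppose the statement holds for some i ≥ 1, i.e. 6 | h(i). Then
h(i+1) − h(i) = (i+1)·(i+2)·(i+3) − i·(i+1)·(i+2) = (i+1)·(i+2)·[(i+3) − i] = 3·(i+1)·(i+2). The product of 2 consecutive integers is divisible by (2)! = 2, so h(i+1) − h(i) is divisible by 3·2 = 6. By the inductive hypothesis 6 | h(i), hence 6 | h(i+1).
By the principle of mathematical induction, the result holds for all n ≥ 1.
Therefore the largest such d is 6.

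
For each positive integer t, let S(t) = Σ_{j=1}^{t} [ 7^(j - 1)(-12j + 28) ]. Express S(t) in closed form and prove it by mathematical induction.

S(t) = 7^t(-2t + 5) - 5

We claim S(t) = 7^t(-2t + 5) - 5 for all t ≥ 1.
Base step (t = 1): S(1) = 16, and the closed form gives 16. They agree.
Suppose the result is true for t = j, so S(j) = 7^j(-2j + 5) - 5.
Then S(j+1) = S(j) + (7^j(-12j + 16)) = (7^j(-2j + 5) - 5) + (7^j(-12j + 16)).
Simplifying, S(j+1) = -14·7^j·j + 21·7^j - 5 = 7^(j+1)(-2(j+1) + 5) - 5,
which is the closed form with t = j+1.
By induction, the statement is established for all t ≥ 1.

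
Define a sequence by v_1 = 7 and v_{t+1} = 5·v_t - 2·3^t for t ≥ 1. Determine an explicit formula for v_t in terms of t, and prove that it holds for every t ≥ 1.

v_t = 3^t + 4·5^(t - 1)

Computing the first terms: v_1 = 7, v_2 = 29, v_3 = 127. This suggests v_t = 3^t + 4·5^(t - 1).
Base step (t = 1): the formula gives 7 = 7 = v_1.
Inductive step: assume the claim holds for t = j, so v_j = 3^j + 4·5^(j - 1).
Then v_{j+1} = 5·v_j - 2·3^j = 5·(3^j + 4·5^(j - 1)) - 2·3^j = 3^(j + 1) + 4·5^j = 3^(j+1) + 4·5^((j+1) - 1),
which is the claimed formula at t = j+1.
By induction, the statement is established for all t ≥ 1.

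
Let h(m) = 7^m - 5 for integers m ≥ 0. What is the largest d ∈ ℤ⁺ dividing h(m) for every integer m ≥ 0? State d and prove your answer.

Computing the first values: h(0) = -4 and h(1) = 2; gcd(-4, 2) = 2, so d ≤ 2.
We prove 2 | 7^m - 5 for all m ≥ 0 by induction on m.
For the base case m = 0: h(0) = -4 = 2·(-2), so 2 | h(0).
Inductive step: suppose the statement holds for some p ≥ 0, i.e. 2 | h(p). Then
h(p+1) = 7^(p+1) - 5 = 7·(7^p - 5) + 30 = 7·h(p) + 30. The first term is divisible by 2 by the inductive hypothesis, and 30 is divisible by 2. Hence 2 | h(p+1).
By the principle of mathematical induction, the result holds for all m ≥ 0.
Therefore the largest such d is 2.

d = 2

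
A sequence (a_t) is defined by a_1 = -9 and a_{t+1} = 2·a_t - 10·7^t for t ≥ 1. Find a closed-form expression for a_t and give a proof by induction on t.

a_t = 5·2^(t - 1) - 2·7^t

Computing the first terms: a_1 = -9, a_2 = -88, a_3 = -666. This suggests a_t = 5·2^(t - 1) - 2·7^t.
When t = 1: the formula gives -9 = -9 = a_1.
For the inductive step, assume it holds for an arbitrary p ≥ 1, so a_p = 5·2^(p - 1) - 2·7^p.
Then a_{p+1} = 2·a_p - 10·7^p = 2·(5·2^(p - 1) - 2·7^p) - 10·7^p = 5·2^p - 2·7^(p + 1) = 5·2^((p+1) - 1) - 2·7^(p+1),
which is the claimed formula at t = p+1.
By the principle of mathematical induction, the result holds for all t ≥ 1.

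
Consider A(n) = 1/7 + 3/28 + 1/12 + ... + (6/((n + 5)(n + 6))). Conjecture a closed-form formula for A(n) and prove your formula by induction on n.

We claim A(n) = n/(n + 6) for all n ≥ 1.
Base step (n = 1): A(1) = 1/7, and the closed form gives 1/7. They agree.
For the inductive step, assume it holds for an arbitrary j ≥ 1, so A(j) = j/(j + 6).
Then A(j+1) = A(j) + (6/((j + 6)(j + 7))) = (j/(j + 6)) + (6/((j + 6)(j + 7))).
Simplifying, A(j+1) = (j + 1)/(j + 7) = (j+1)/((j+1) + 6),
which is the closed form with n = j+1.
Hence, by induction on n, the claim holds for every n ≥ 1.

A(n) = n/(n + 6)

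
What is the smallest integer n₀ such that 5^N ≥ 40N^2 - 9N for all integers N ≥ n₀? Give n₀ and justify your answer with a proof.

n₀ = 4

At N = 3: 125 < 333, so the inequality fails and n₀ ≥ 4. We prove 5^N ≥ 40N^2 - 9N for all N ≥ 4.
When N = 4: 5^N = 625 and 40N^2 - 9N = 604, so 625 ≥ 604.
For the inductive step, assume it holds for an arbitrary p ≥ 4, so 5^p ≥ 40p^2 - 9p.
Then 5^(p + 1) = 5·(5^p) ≥ 5·(40p^2 - 9p).
Also, for p ≥ 4 we have 5·(40p^2 - 9p) ≥ 40(p+1)^2 - 9(p+1), since 5·(40p^2 - 9p) − (40(p+1)^2 - 9(p+1)) = 160p^2 - 116p - 31, which is nonnegative for all p ≥ 4.
Combining, 5^(p + 1) ≥ 40(p+1)^2 - 9(p+1).
This completes the induction.
Hence the smallest such n₀ is 4.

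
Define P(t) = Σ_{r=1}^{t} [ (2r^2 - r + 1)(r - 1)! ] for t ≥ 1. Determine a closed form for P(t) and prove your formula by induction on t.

P(t) = (2t + 1)t! - 1

We claim P(t) = (2t + 1)t! - 1 for all t ≥ 1.
When t = 1: P(1) = 2, and the closed form gives 2. They agree.
Inductive step: suppose the statement holds for some r ≥ 1, so P(r) = (2r + 1)r! - 1.
Then P(r+1) = P(r) + ((2r^2 + 3r + 2)r!) = ((2r + 1)r! - 1) + ((2r^2 + 3r + 2)r!).
Simplifying, P(r+1) = (2(r+1) + 1)(r+1)! - 1,
which is the closed form with t = r+1.
By the principle of mathematical induction, the result holds for all t ≥ 1.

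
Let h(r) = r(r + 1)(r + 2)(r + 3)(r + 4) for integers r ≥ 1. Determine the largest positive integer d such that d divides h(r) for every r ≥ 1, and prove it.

Computing the first values: h(1) = 120 and h(2) = 720; gcd(120, 720) = 120, so d ≤ 120.
We prove 120 | r(r + 1)(r + 2)(r + 3)(r + 4) for all r ≥ 1 by induction on r.
Base step (r = 1): h(1) = 120 = 120·(1), so 120 | h(1).
Suppose the result is true for r = j, i.e. 120 | h(j). Then
h(j+1) − h(j) = (j+1)·(j+2)·(j+3)·(j+4)·(j+5) − j·(j+1)·(j+2)·(j+3)·(j+4) = (j+1)·(j+2)·(j+3)·(j+4)·[(j+5) − j] = 5·(j+1)·(j+2)·(j+3)·(j+4). The product of 4 consecutive integers is divisible by (4)! = 24, so h(j+1) − h(j) is divisible by 5·24 = 120. By the inductive hypothesis 120 | h(j), hence 120 | h(j+1).
This completes the induction.
Therefore the largest such d is 120.

d = 120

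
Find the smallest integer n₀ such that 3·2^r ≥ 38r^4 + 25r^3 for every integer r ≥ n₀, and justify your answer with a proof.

At r = 21: 6291456 < 7621803, so the inequality fails and n₀ ≥ 22. We prove 3·2^r ≥ 38r^4 + 25r^3 for all r ≥ 22.
Base step (r = 22): 3·2^r = 12582912 and 38r^4 + 25r^3 = 9167928, so 12582912 ≥ 9167928.
For the inductive step, assume it holds for an arbitrary k ≥ 22, so 3·2^k ≥ 38k^4 + 25k^3.
Then 3·2^(k + 1) = 2·(3·2^k) ≥ 2·(38k^4 + 25k^3).
Also, for k ≥ 22 we have 2·(38k^4 + 25k^3) ≥ 38(k+1)^4 + 25(k+1)^3, since 2·(38k^4 + 25k^3) − (38(k+1)^4 + 25(k+1)^3) = 38k^4 - 127k^3 - 303k^2 - 227k - 63, which is nonnegative for all k ≥ 22.
Combining, 3·2^(k + 1) ≥ 38(k+1)^4 + 25(k+1)^3.
This completes the induction.
Hence the smallest such n₀ is 22.

n₀ = 22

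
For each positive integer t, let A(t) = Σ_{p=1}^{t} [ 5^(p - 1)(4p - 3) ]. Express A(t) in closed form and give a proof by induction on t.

We claim A(t) = 5^t(t - 1) + 1 for all t ≥ 1.
For the base case t = 1: A(1) = 1, and the closed form gives 1. They agree.
Inductive step: suppose the statement holds for some p ≥ 1, so A(p) = 5^p(p - 1) + 1.
Then A(p+1) = A(p) + (5^p(4p + 1)) = (5^p(p - 1) + 1) + (5^p(4p + 1)).
Simplifying, A(p+1) = 5^(p + 1)p + 1 = 5^(p+1)((p+1) - 1) + 1,
which is the closed form with t = p+1.
Hence, by induction on t, the claim holds for every t ≥ 1.

A(t) = 5^t(t - 1) + 1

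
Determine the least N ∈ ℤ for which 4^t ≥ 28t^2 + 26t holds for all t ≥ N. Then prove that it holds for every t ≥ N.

N = 5

At t = 4: 256 < 552, so the inequality fails and N ≥ 5. We prove 4^t ≥ 28t^2 + 26t for all t ≥ 5.
Base case (t = 5): 4^t = 1024 and 28t^2 + 26t = 830, so 1024 ≥ 830.
For the inductive step, assume it holds for an arbitrary k ≥ 5, so 4^k ≥ 28k^2 + 26k.
Then 4^(k + 1) = 4·(4^k) ≥ 4·(28k^2 + 26k).
Also, for k ≥ 5 we have 4·(28k^2 + 26k) ≥ 28(k+1)^2 + 26(k+1), since 4·(28k^2 + 26k) − (28(k+1)^2 + 26(k+1)) = 84k^2 + 22k - 54, which is nonnegative for all k ≥ 5.
Combining, 4^(k + 1) ≥ 28(k+1)^2 + 26(k+1).
This completes the induction.
Hence the smallest such N is 5.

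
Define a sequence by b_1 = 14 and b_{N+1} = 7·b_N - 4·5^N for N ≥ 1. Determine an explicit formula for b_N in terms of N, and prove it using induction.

b_N = 2·5^N + 4·7^(N - 1)

Computing the first terms: b_1 = 14, b_2 = 78, b_3 = 446. This suggests b_N = 2·5^N + 4·7^(N - 1).
When N = 1: the formula gives 14 = 14 = b_1.
Suppose the result is true for N = r, so b_r = 2·5^r + 4·7^(r - 1).
Then b_{r+1} = 7·b_r - 4·5^r = 7·(2·5^r + 4·7^(r - 1)) - 4·5^r = 2·5^(r + 1) + 4·7^r = 2·5^(r+1) + 4·7^((r+1) - 1),
which is the claimed formula at N = r+1.
Hence, by induction on N, the claim holds for every N ≥ 1.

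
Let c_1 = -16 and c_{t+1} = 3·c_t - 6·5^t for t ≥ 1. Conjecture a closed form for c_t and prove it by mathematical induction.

Computing the first terms: c_1 = -16, c_2 = -78, c_3 = -384. This suggests c_t = -3^(t - 1) - 3·5^t.
When t = 1: the formula gives -16 = -16 = c_1.
Inductive step: assume the claim holds for t = p, so c_p = -3^(p - 1) - 3·5^p.
Then c_{p+1} = 3·c_p - 6·5^p = 3·(-3^(p - 1) - 3·5^p) - 6·5^p = -3^p - 3·5^(p + 1) = -3^((p+1) - 1) - 3·5^(p+1),
which is the claimed formula at t = p+1.
By induction, the statement is established for all t ≥ 1.

c_t = -3^(t - 1) - 3·5^t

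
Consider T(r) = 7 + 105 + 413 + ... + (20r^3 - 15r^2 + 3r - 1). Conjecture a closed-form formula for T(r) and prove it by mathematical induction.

T(r) = r(5r^3 + 5r^2 - r - 2)

We claim T(r) = r(5r^3 + 5r^2 - r - 2) for all r ≥ 1.
Base case (r = 1): T(1) = 7, and the closed form gives 7. They agree.
Inductive step: suppose the statement holds for some m ≥ 1, so T(m) = m(5m^3 + 5m^2 - m - 2).
Then T(m+1) = T(m) + (20m^3 + 45m^2 + 33m + 7) = (m(5m^3 + 5m^2 - m - 2)) + (20m^3 + 45m^2 + 33m + 7).
Simplifying, T(m+1) = (m + 1)(5m^3 + 20m^2 + 24m + 7) = (m+1)(5(m+1)^3 + 5(m+1)^2 - (m+1) - 2),
which is the closed form with r = m+1.
This completes the induction.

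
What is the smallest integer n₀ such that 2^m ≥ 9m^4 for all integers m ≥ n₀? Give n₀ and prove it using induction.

At m = 20: 1048576 < 1440000, so the inequality fails and n₀ ≥ 21. We prove 2^m ≥ 9m^4 for all m ≥ 21.
Base case (m = 21): 2^m = 2097152 and 9m^4 = 1750329, so 2097152 ≥ 1750329.
For the inductive step, assume it holds for an arbitrary p ≥ 21, so 2^p ≥ 9p^4.
Then 2^(p + 1) = 2·(2^p) ≥ 2·(9p^4).
Also, for p ≥ 21 we have 2·(9p^4) ≥ 9(p+1)^4, since 2 ≥ (1 + 1/p)^4 for all p ≥ 21.
Combining, 2^(p + 1) ≥ 9(p+1)^4.
By induction, the statement is established for all m ≥ 21.
Hence the smallest such n₀ is 21.

n₀ = 21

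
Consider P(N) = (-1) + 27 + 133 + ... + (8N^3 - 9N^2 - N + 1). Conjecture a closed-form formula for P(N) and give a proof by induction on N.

We claim P(N) = N(2N^3 + N^2 - 3N - 1) for all N ≥ 1.
Base case (N = 1): P(1) = -1, and the closed form gives -1. They agree.
Suppose the result is true for N = m, so P(m) = m(2m^3 + m^2 - 3m - 1).
Then P(m+1) = P(m) + (-m + 8(m + 1)^3 - 9(m + 1)^2) = (m(2m^3 + m^2 - 3m - 1)) + (-m + 8(m + 1)^3 - 9(m + 1)^2).
Simplifying, P(m+1) = (m + 1)(2m^3 + 7m^2 + 5m - 1) = (m+1)(2(m+1)^3 + (m+1)^2 - 3(m+1) - 1),
which is the closed form with N = m+1.
By induction, the statement is established for all N ≥ 1.

P(N) = N(2N^3 + N^2 - 3N - 1)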